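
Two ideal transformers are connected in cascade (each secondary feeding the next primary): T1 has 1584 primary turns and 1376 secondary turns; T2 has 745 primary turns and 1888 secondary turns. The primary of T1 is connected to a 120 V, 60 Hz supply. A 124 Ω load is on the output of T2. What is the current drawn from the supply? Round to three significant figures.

I_supply ≈ 4.69 A

Secondary of T1: V = 120.00 × 1376/1584 = 104.24 V.
Secondary of T2: V = 104.24 × 1888/745 = 264.17 V.
I_load = 264.17/124 = 2.1304 A, so P_out = 264.17 × 2.1304 = 562.81 W.
All ideal ⇒ P_in = P_out, so I_supply = 562.81/120 = 4.69 A.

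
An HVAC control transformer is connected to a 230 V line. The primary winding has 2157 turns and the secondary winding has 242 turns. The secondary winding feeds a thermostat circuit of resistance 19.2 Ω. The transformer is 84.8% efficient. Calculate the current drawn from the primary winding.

I_p ≈ 0.178 A

V_s = 230 × 242/2157 = 25.804 V.
I_s = V_s/R = 25.804/19.2 = 1.3440 A.
P_out = V_s I_s = 25.804 × 1.3440 = 34.680 W.
P_in = P_out/η = 34.680/0.848 = 40.897 W.
I_p = P_in/V_p = 40.897/230 = 0.178 A.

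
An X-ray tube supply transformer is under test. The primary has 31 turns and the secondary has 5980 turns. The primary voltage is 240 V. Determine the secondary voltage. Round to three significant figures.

V_s/V_p = N_s/N_p, so V_s = 240 × 5980/31 = 46300 V.

V_s ≈ 46300 V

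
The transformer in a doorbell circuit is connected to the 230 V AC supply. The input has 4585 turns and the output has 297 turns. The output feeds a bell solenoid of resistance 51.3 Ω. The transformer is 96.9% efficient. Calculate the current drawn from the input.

I_in ≈ 0.0194 A

V_out = 230 × 297/4585 = 14.899 V.
I_out = V_out/R = 14.899/51.3 = 0.29042 A.
P_out = V_out I_out = 14.899 × 0.29042 = 4.3269 W.
P_in = P_out/η = 4.3269/0.969 = 4.4653 W.
I_in = P_in/V_in = 4.4653/230 = 0.0194 A.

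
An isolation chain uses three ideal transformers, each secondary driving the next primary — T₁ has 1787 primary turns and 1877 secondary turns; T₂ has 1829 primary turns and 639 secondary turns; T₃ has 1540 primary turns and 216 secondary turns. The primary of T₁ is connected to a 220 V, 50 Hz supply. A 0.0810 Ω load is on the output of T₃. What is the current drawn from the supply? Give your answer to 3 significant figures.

After T₁: V = 220.00 × 1877/1787 = 231.08 V.
After T₂: V = 231.08 × 639/1829 = 80.733 V.
After T₃: V = 80.733 × 216/1540 = 11.324 V.
I_load = 11.324/0.0810 = 139.80 A, so P_out = 11.324 × 139.80 = 1583.0 W.
All ideal ⇒ P_in = P_out, so I_supply = 1583.0/220 = 7.20 A.

I_supply ≈ 7.20 A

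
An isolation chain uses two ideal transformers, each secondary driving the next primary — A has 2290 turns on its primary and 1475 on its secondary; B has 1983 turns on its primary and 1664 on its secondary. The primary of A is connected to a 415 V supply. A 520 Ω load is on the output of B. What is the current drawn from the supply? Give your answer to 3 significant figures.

After A: V = 415.00 × 1475/2290 = 267.30 V.
After B: V = 267.30 × 1664/1983 = 224.30 V.
I_load = 224.30/520 = 0.43135 A, so P_out = 224.30 × 0.43135 = 96.754 W.
All ideal ⇒ P_in = P_out, so I_supply = 96.754/415 = 0.233 A.

I_supply ≈ 0.233 A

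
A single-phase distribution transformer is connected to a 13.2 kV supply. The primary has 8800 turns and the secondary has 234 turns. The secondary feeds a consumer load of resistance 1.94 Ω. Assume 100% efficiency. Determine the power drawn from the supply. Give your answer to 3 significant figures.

V_s = V_p × N_s/N_p = 13200 × 234/8800 = 351.00 V.
I_s = V_s/R = 351.00/1.94 = 180.93 A.
I_p = I_s × N_s/N_p = 180.93 × 234/8800 = 4.8110 A.
P = V_p I_p = 13200 × 4.8110 = 63500 W.

P ≈ 63500 W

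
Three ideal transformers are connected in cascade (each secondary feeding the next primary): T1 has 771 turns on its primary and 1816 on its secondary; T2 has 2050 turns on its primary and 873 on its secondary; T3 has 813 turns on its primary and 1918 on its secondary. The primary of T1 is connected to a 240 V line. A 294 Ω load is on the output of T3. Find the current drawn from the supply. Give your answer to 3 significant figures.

After T1: V = 240.00 × 1816/771 = 565.29 V.
After T2: V = 565.29 × 873/2050 = 240.73 V.
After T3: V = 240.73 × 1918/813 = 567.93 V.
I_load = 567.93/294 = 1.9317 A, so P_out = 567.93 × 1.9317 = 1097.1 W.
All ideal ⇒ P_in = P_out, so I_supply = 1097.1/240 = 4.57 A.

I_supply ≈ 4.57 A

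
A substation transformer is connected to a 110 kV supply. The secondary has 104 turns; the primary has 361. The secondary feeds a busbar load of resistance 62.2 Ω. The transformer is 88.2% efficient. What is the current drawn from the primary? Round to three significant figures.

V_s = 110000 × 104/361 = 31690 V.
I_s = V_s/R = 31690/62.2 = 509.48 A.
P_out = V_s I_s = 31690 × 509.48 = 1.6145×10^7 W.
P_in = P_out/η = 1.6145×10^7/0.882 = 1.8305×10^7 W.
I_p = P_in/V_p = 1.8305×10^7/110000 = 166 A.

I_p ≈ 166 A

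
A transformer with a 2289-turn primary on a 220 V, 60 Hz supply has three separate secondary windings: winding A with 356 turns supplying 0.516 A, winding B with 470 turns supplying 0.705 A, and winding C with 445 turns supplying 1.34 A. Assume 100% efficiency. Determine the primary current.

V_A = 220 × 356/2289 = 34.216 V; V_B = 220 × 470/2289 = 45.173 V; V_C = 220 × 445/2289 = 42.770 V.
P_out = V_A I_A + V_B I_B + V_C I_C = 34.216×0.516 + 45.173×0.705 + 42.770×1.34 = 17.655 + 31.847 + 57.311 = 106.81 W.
Ideal ⇒ P_in = P_out, so I_p = P_out/V_p = 106.81/220 = 0.486 A.

I_p ≈ 0.486 A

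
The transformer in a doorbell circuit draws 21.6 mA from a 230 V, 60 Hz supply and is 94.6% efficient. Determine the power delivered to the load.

P_in = V_p I_p = 230 × 0.0216 = 4.9680 W.
P_out = η P_in = 0.946 × 4.9680 = 4.70 W.

P_out ≈ 4.70 W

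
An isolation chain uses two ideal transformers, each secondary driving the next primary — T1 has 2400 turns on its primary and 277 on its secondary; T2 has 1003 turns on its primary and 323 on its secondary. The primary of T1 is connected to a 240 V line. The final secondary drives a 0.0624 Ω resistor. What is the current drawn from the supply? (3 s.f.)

Secondary of T1: V = 240.00 × 277/2400 = 27.700 V.
Secondary of T2: V = 27.700 × 323/1003 = 8.9203 V.
I_load = 8.9203/0.0624 = 142.95 A, so P_out = 8.9203 × 142.95 = 1275.2 W.
All ideal ⇒ P_in = P_out, so I_supply = 1275.2/240 = 5.31 A.

I_supply ≈ 5.31 A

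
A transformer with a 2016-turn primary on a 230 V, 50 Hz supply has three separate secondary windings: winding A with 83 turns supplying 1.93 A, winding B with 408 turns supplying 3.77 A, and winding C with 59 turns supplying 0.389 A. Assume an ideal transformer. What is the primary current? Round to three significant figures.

V_A = 230 × 83/2016 = 9.4692 V; V_B = 230 × 408/2016 = 46.548 V; V_C = 230 × 59/2016 = 6.7312 V.
P_out = V_A I_A + V_B I_B + V_C I_C = 9.4692×1.93 + 46.548×3.77 + 6.7312×0.389 = 18.276 + 175.48 + 2.6184 = 196.38 W.
Ideal ⇒ P_in = P_out, so I_p = P_out/V_p = 196.38/230 = 0.854 A.

I_p ≈ 0.854 A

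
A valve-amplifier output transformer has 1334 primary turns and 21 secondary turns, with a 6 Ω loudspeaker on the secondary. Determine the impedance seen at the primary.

Z_p ≈ 24200 Ω

Z_p = (N_p/N_s)² × Z_s = (1334/21)² × 6 = 24200 Ω.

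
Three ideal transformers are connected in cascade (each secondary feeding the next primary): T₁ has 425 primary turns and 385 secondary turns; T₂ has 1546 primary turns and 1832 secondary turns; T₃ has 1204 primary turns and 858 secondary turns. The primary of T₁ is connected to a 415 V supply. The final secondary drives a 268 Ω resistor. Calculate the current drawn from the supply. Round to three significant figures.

I_supply ≈ 0.906 A

Secondary of T₁: V = 415.00 × 385/425 = 375.94 V.
Secondary of T₂: V = 375.94 × 1832/1546 = 445.49 V.
Secondary of T₃: V = 445.49 × 858/1204 = 317.47 V.
I_load = 317.47/268 = 1.1846 A, so P_out = 317.47 × 1.1846 = 376.06 W.
All ideal ⇒ P_in = P_out, so I_supply = 376.06/415 = 0.906 A.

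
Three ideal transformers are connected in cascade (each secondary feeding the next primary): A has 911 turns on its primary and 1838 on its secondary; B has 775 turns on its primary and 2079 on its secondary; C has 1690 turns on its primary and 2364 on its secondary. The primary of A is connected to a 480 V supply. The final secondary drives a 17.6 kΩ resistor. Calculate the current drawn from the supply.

I_supply ≈ 1.56 A

Secondary of A: V = 480.00 × 1838/911 = 968.43 V.
Secondary of B: V = 968.43 × 2079/775 = 2597.9 V.
Secondary of C: V = 2597.9 × 2364/1690 = 3634.0 V.
I_load = 3634.0/17600 = 0.20648 A, so P_out = 3634.0 × 0.20648 = 750.33 W.
All ideal ⇒ P_in = P_out, so I_supply = 750.33/480 = 1.56 A.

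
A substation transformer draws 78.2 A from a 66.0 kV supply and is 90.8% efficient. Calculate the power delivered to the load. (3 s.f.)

P_in = V_p I_p = 66000 × 78.2 = 5.1612×10^6 W.
P_out = η P_in = 0.908 × 5.1612×10^6 = 4.69×10^6 W.

P_out ≈ 4.69×10^6 W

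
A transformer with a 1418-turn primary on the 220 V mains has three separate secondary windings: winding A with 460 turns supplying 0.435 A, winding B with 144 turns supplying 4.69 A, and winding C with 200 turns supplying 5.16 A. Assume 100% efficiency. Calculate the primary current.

I_p ≈ 1.35 A

V_A = 220 × 460/1418 = 71.368 V; V_B = 220 × 144/1418 = 22.341 V; V_C = 220 × 200/1418 = 31.030 V.
P_out = V_A I_A + V_B I_B + V_C I_C = 71.368×0.435 + 22.341×4.69 + 31.030×5.16 = 31.045 + 104.78 + 160.11 = 295.94 W.
Ideal ⇒ P_in = P_out, so I_p = P_out/V_p = 295.94/220 = 1.35 A.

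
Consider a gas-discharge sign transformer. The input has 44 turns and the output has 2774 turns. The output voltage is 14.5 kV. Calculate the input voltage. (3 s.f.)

V_in/V_out = N_in/N_out, so V_in = 14500 × 44/2774 = 230 V.

V_in ≈ 230 V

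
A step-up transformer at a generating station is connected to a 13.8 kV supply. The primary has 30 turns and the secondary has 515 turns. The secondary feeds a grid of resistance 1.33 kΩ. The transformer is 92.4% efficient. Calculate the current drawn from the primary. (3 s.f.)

V_s = 13800 × 515/30 = 236900 V.
I_s = V_s/R = 236900/1330 = 178.12 A.
P_out = V_s I_s = 236900 × 178.12 = 4.2197×10^7 W.
P_in = P_out/η = 4.2197×10^7/0.924 = 4.5667×10^7 W.
I_p = P_in/V_p = 4.5667×10^7/13800 = 3310 A.

I_p ≈ 3310 A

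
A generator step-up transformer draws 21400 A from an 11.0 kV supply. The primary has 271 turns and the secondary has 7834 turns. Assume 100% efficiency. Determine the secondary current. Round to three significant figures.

I_s/I_p = N_p/N_s, so I_s = 21400 × 271/7834 = 740 A.

I_s ≈ 740 A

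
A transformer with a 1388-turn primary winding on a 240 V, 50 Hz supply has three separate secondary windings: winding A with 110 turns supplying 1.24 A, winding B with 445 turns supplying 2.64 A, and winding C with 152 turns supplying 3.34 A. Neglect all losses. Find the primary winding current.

V_A = 240 × 110/1388 = 19.020 V; V_B = 240 × 445/1388 = 76.945 V; V_C = 240 × 152/1388 = 26.282 V.
P_out = V_A I_A + V_B I_B + V_C I_C = 19.020×1.24 + 76.945×2.64 + 26.282×3.34 = 23.585 + 203.14 + 87.783 = 314.50 W.
Ideal ⇒ P_in = P_out, so I_p = P_out/V_p = 314.50/240 = 1.31 A.

I_p ≈ 1.31 A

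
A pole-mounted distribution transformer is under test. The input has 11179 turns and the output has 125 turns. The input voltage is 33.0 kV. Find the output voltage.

V_out/V_in = N_out/N_in, so V_out = 33000 × 125/11179 = 369 V.

V_out ≈ 369 V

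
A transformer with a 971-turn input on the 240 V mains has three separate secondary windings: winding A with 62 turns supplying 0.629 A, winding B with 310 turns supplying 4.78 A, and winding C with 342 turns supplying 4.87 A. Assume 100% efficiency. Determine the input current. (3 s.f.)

I_in ≈ 3.28 A

V_A = 240 × 62/971 = 15.324 V; V_B = 240 × 310/971 = 76.622 V; V_C = 240 × 342/971 = 84.531 V.
P_out = V_A I_A + V_B I_B + V_C I_C = 15.324×0.629 + 76.622×4.78 + 84.531×4.87 = 9.6391 + 366.25 + 411.67 = 787.56 W.
Ideal ⇒ P_in = P_out, so I_in = P_out/V_in = 787.56/240 = 3.28 A.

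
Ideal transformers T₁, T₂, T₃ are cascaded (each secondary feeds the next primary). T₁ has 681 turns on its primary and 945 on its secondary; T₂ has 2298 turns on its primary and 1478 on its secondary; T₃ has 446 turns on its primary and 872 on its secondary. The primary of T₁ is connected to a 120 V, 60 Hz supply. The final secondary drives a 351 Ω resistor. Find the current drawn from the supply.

I_supply ≈ 1.04 A

After T₁: V = 120.00 × 945/681 = 166.52 V.
After T₂: V = 166.52 × 1478/2298 = 107.10 V.
After T₃: V = 107.10 × 872/446 = 209.40 V.
I_load = 209.40/351 = 0.59657 A, so P_out = 209.40 × 0.59657 = 124.92 W.
All ideal ⇒ P_in = P_out, so I_supply = 124.92/120 = 1.04 A.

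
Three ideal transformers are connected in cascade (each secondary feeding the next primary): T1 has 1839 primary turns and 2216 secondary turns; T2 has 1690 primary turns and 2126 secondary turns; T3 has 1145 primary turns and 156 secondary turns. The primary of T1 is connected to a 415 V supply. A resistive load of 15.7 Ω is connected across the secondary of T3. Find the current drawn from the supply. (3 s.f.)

I_supply ≈ 1.13 A

After T1: V = 415.00 × 2216/1839 = 500.08 V.
After T2: V = 500.08 × 2126/1690 = 629.09 V.
After T3: V = 629.09 × 156/1145 = 85.710 V.
I_load = 85.710/15.7 = 5.4592 A, so P_out = 85.710 × 5.4592 = 467.91 W.
All ideal ⇒ P_in = P_out, so I_supply = 467.91/415 = 1.13 A.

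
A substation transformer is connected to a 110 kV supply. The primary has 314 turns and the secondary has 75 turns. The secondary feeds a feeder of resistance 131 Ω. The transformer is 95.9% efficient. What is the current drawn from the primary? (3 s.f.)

I_p ≈ 50.0 A

V_s = 110000 × 75/314 = 26274 V.
I_s = V_s/R = 26274/131 = 200.56 A.
P_out = V_s I_s = 26274 × 200.56 = 5.2696×10^6 W.
P_in = P_out/η = 5.2696×10^6/0.959 = 5.4949×10^6 W.
I_p = P_in/V_p = 5.4949×10^6/110000 = 50.0 A.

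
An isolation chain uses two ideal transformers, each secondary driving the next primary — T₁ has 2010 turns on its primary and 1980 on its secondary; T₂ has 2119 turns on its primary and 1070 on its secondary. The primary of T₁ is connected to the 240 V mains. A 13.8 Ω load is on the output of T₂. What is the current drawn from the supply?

I_supply ≈ 4.30 A

After T₁: V = 240.00 × 1980/2010 = 236.42 V.
After T₂: V = 236.42 × 1070/2119 = 119.38 V.
I_load = 119.38/13.8 = 8.6508 A, so P_out = 119.38 × 8.6508 = 1032.7 W.
All ideal ⇒ P_in = P_out, so I_supply = 1032.7/240 = 4.30 A.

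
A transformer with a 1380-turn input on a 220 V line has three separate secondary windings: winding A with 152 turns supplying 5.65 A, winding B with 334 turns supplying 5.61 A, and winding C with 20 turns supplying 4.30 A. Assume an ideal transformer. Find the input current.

I_in ≈ 2.04 A

V_A = 220 × 152/1380 = 24.232 V; V_B = 220 × 334/1380 = 53.246 V; V_C = 220 × 20/1380 = 3.1884 V.
P_out = V_A I_A + V_B I_B + V_C I_C = 24.232×5.65 + 53.246×5.61 + 3.1884×4.30 = 136.91 + 298.71 + 13.710 = 449.33 W.
Ideal ⇒ P_in = P_out, so I_in = P_out/V_in = 449.33/220 = 2.04 A.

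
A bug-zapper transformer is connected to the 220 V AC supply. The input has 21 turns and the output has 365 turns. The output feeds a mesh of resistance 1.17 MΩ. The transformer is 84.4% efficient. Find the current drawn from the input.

V_out = 220 × 365/21 = 3823.8 V.
I_out = V_out/R = 3823.8/(1.17×10^6) = 0.0032682 A.
P_out = V_out I_out = 3823.8 × 0.0032682 = 12.497 W.
P_in = P_out/η = 12.497/0.844 = 14.807 W.
I_in = P_in/V_in = 14.807/220 = 0.0673 A.

I_in ≈ 0.0673 A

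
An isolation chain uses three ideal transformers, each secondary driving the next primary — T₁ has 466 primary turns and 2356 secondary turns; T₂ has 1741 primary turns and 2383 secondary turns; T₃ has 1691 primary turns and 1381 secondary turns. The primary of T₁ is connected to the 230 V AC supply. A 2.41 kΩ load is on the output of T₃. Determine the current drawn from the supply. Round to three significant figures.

Secondary of T₁: V = 230.00 × 2356/466 = 1162.8 V.
Secondary of T₂: V = 1162.8 × 2383/1741 = 1591.6 V.
Secondary of T₃: V = 1591.6 × 1381/1691 = 1299.8 V.
I_load = 1299.8/2410 = 0.53936 A, so P_out = 1299.8 × 0.53936 = 701.08 W.
All ideal ⇒ P_in = P_out, so I_supply = 701.08/230 = 3.05 A.

I_supply ≈ 3.05 A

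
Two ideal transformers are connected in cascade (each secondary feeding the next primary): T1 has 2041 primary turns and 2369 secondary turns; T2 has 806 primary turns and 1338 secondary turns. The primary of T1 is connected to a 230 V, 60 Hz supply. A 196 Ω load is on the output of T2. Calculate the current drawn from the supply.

Secondary of T1: V = 230.00 × 2369/2041 = 266.96 V.
Secondary of T2: V = 266.96 × 1338/806 = 443.17 V.
I_load = 443.17/196 = 2.2611 A, so P_out = 443.17 × 2.2611 = 1002.0 W.
All ideal ⇒ P_in = P_out, so I_supply = 1002.0/230 = 4.36 A.

I_supply ≈ 4.36 A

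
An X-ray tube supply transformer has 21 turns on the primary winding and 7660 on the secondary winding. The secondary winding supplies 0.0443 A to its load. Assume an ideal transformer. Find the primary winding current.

For an ideal transformer I_p/I_s = N_s/N_p, so I_p = 0.0443 × 7660/21 = 16.2 A.

I_p ≈ 16.2 A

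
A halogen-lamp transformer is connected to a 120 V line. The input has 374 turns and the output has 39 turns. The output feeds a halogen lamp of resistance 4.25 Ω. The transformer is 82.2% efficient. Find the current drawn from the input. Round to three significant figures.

V_out = 120 × 39/374 = 12.513 V.
I_out = V_out/R = 12.513/4.25 = 2.9443 A.
P_out = V_out I_out = 12.513 × 2.9443 = 36.843 W.
P_in = P_out/η = 36.843/0.822 = 44.822 W.
I_in = P_in/V_in = 44.822/120 = 0.374 A.

I_in ≈ 0.374 A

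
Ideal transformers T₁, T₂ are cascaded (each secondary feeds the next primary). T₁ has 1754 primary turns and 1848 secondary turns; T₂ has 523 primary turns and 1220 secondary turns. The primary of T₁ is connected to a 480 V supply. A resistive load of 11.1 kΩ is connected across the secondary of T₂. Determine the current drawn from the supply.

Secondary of T₁: V = 480.00 × 1848/1754 = 505.72 V.
Secondary of T₂: V = 505.72 × 1220/523 = 1179.7 V.
I_load = 1179.7/11100 = 0.10628 A, so P_out = 1179.7 × 0.10628 = 125.38 W.
All ideal ⇒ P_in = P_out, so I_supply = 125.38/480 = 0.261 A.

I_supply ≈ 0.261 A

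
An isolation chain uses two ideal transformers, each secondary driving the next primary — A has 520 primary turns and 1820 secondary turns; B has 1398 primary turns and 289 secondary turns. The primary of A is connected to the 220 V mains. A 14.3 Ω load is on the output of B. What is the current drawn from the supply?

I_supply ≈ 8.05 A

Secondary of A: V = 220.00 × 1820/520 = 770.00 V.
Secondary of B: V = 770.00 × 289/1398 = 159.18 V.
I_load = 159.18/14.3 = 11.131 A, so P_out = 159.18 × 11.131 = 1771.8 W.
All ideal ⇒ P_in = P_out, so I_supply = 1771.8/220 = 8.05 A.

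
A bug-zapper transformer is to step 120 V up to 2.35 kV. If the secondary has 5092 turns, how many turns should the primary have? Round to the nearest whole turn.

N_p/N_s = V_p/V_s, so N_p = 5092 × 120/2350 = 260.0 ≈ 260 turns.

N_p = 260 turns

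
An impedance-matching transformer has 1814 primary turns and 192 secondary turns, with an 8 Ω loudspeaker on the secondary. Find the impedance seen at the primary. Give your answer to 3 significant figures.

Z_p ≈ 714 Ω

Z_p = (N_p/N_s)² × Z_s = (1814/192)² × 8 = 714 Ω.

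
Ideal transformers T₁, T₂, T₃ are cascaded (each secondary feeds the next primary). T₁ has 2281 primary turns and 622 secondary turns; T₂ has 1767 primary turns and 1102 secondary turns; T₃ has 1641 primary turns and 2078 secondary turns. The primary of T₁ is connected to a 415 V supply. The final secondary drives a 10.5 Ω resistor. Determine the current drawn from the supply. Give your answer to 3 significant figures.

I_supply ≈ 1.83 A

Secondary of T₁: V = 415.00 × 622/2281 = 113.17 V.
Secondary of T₂: V = 113.17 × 1102/1767 = 70.576 V.
Secondary of T₃: V = 70.576 × 2078/1641 = 89.371 V.
I_load = 89.371/10.5 = 8.5115 A, so P_out = 89.371 × 8.5115 = 760.68 W.
All ideal ⇒ P_in = P_out, so I_supply = 760.68/415 = 1.83 A.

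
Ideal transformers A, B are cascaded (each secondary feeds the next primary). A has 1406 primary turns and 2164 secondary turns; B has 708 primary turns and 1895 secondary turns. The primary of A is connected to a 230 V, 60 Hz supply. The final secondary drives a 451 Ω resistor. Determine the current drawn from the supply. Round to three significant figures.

I_supply ≈ 8.65 A

Secondary of A: V = 230.00 × 2164/1406 = 354.00 V.
Secondary of B: V = 354.00 × 1895/708 = 947.49 V.
I_load = 947.49/451 = 2.1009 A, so P_out = 947.49 × 2.1009 = 1990.6 W.
All ideal ⇒ P_in = P_out, so I_supply = 1990.6/230 = 8.65 A.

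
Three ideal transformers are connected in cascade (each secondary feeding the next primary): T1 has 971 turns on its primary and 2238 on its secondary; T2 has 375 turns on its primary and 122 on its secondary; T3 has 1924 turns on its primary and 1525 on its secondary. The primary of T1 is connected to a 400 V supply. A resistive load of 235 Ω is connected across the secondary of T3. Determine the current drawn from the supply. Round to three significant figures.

I_supply ≈ 0.601 A

After T1: V = 400.00 × 2238/971 = 921.94 V.
After T2: V = 921.94 × 122/375 = 299.94 V.
After T3: V = 299.94 × 1525/1924 = 237.74 V.
I_load = 237.74/235 = 1.0116 A, so P_out = 237.74 × 1.0116 = 240.50 W.
All ideal ⇒ P_in = P_out, so I_supply = 240.50/400 = 0.601 A.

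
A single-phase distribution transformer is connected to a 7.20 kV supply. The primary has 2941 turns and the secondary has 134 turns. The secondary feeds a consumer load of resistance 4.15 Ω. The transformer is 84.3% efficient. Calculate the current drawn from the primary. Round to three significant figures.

I_p ≈ 4.27 A

V_s = 7200 × 134/2941 = 328.05 V.
I_s = V_s/R = 328.05/4.15 = 79.049 A.
P_out = V_s I_s = 328.05 × 79.049 = 25932 W.
P_in = P_out/η = 25932/0.843 = 30762 W.
I_p = P_in/V_p = 30762/7200 = 4.27 A.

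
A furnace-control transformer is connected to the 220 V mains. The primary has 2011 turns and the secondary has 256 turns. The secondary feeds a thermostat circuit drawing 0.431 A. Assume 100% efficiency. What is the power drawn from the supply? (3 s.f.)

P ≈ 12.1 W

I_p = I_s × N_s/N_p = 0.431 × 256/2011 = 0.054866 A.
P = V_p I_p = 220 × 0.054866 = 12.1 W.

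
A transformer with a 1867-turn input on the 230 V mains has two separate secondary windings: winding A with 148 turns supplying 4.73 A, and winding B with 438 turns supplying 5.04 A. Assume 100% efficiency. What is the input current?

I_in ≈ 1.56 A

V_A = 230 × 148/1867 = 18.232 V; V_B = 230 × 438/1867 = 53.958 V.
P_out = V_A I_A + V_B I_B = 18.232×4.73 + 53.958×5.04 = 86.240 + 271.95 = 358.19 W.
Ideal ⇒ P_in = P_out, so I_in = P_out/V_in = 358.19/230 = 1.56 A.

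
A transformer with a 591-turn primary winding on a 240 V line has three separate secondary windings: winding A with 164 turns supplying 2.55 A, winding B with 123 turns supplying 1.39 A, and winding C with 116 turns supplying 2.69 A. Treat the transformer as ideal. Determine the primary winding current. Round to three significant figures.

V_A = 240 × 164/591 = 66.599 V; V_B = 240 × 123/591 = 49.949 V; V_C = 240 × 116/591 = 47.107 V.
P_out = V_A I_A + V_B I_B + V_C I_C = 66.599×2.55 + 49.949×1.39 + 47.107×2.69 = 169.83 + 69.429 + 126.72 = 365.97 W.
Ideal ⇒ P_in = P_out, so I_p = P_out/V_p = 365.97/240 = 1.52 A.

I_p ≈ 1.52 A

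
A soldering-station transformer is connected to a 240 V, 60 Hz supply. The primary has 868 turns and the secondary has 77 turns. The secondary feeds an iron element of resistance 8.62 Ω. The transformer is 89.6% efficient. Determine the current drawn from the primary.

I_p ≈ 0.245 A

V_s = 240 × 77/868 = 21.290 V.
I_s = V_s/R = 21.290/8.62 = 2.4699 A.
P_out = V_s I_s = 21.290 × 2.4699 = 52.584 W.
P_in = P_out/η = 52.584/0.896 = 58.688 W.
I_p = P_in/V_p = 58.688/240 = 0.245 A.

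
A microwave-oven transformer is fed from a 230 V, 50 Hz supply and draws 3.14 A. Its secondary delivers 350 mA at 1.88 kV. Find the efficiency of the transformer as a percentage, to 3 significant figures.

η ≈ 91.1%

P_in = 230 × 3.14 = 722.200 W.
P_out = 1880 × 0.350 = 658.000 W.
η = P_out/P_in = 658.000/722.200 = 0.911.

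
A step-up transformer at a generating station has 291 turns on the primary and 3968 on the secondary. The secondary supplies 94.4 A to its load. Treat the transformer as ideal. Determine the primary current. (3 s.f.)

I_p ≈ 1290 A

For an ideal transformer I_p/I_s = N_s/N_p, so I_p = 94.4 × 3968/291 = 1290 A.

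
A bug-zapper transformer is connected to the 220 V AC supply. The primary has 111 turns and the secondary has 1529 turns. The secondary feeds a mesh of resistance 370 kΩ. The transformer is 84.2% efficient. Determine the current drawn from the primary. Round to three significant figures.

I_p ≈ 0.134 A

V_s = 220 × 1529/111 = 3030.5 V.
I_s = V_s/R = 3030.5/370000 = 0.0081904 A.
P_out = V_s I_s = 3030.5 × 0.0081904 = 24.821 W.
P_in = P_out/η = 24.821/0.842 = 29.478 W.
I_p = P_in/V_p = 29.478/220 = 0.134 A.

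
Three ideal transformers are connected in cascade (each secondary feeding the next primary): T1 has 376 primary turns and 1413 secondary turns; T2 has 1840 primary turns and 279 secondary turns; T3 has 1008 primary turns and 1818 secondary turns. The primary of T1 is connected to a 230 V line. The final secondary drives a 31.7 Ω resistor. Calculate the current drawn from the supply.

I_supply ≈ 7.66 A

After T1: V = 230.00 × 1413/376 = 864.34 V.
After T2: V = 864.34 × 279/1840 = 131.06 V.
After T3: V = 131.06 × 1818/1008 = 236.38 V.
I_load = 236.38/31.7 = 7.4566 A, so P_out = 236.38 × 7.4566 = 1762.6 W.
All ideal ⇒ P_in = P_out, so I_supply = 1762.6/230 = 7.66 A.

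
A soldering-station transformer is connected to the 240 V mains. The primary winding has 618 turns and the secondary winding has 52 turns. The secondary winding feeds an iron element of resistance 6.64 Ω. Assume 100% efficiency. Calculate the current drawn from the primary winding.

I_p ≈ 0.256 A

V_s = V_p × N_s/N_p = 240 × 52/618 = 20.194 V.
I_s = V_s/R = 20.194/6.64 = 3.0413 A.
For an ideal transformer I_p N_p = I_s N_s, so I_p = 3.0413 × 52/618 = 0.256 A.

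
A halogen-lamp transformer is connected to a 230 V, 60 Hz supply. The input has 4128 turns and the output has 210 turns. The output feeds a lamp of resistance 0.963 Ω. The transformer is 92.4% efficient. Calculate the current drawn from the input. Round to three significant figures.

V_out = 230 × 210/4128 = 11.701 V.
I_out = V_out/R = 11.701/0.963 = 12.150 A.
P_out = V_out I_out = 11.701 × 12.150 = 142.16 W.
P_in = P_out/η = 142.16/0.924 = 153.86 W.
I_in = P_in/V_in = 153.86/230 = 0.669 A.

I_in ≈ 0.669 A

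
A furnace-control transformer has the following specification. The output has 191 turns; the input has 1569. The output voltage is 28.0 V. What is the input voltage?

V_in/V_out = N_in/N_out, so V_in = 28.0 × 1569/191 = 230 V.

V_in ≈ 230 V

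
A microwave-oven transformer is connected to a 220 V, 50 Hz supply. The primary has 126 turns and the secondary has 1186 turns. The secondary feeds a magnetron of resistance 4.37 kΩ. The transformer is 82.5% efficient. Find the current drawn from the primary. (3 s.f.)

V_s = 220 × 1186/126 = 2070.8 V.
I_s = V_s/R = 2070.8/4370 = 0.47387 A.
P_out = V_s I_s = 2070.8 × 0.47387 = 981.28 W.
P_in = P_out/η = 981.28/0.825 = 1189.4 W.
I_p = P_in/V_p = 1189.4/220 = 5.41 A.

I_p ≈ 5.41 A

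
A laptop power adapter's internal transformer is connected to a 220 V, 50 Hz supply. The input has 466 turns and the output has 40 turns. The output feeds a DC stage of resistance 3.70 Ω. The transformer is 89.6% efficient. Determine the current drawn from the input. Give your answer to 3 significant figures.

V_out = 220 × 40/466 = 18.884 V.
I_out = V_out/R = 18.884/3.70 = 5.1038 A.
P_out = V_out I_out = 18.884 × 5.1038 = 96.381 W.
P_in = P_out/η = 96.381/0.896 = 107.57 W.
I_in = P_in/V_in = 107.57/220 = 0.489 A.

I_in ≈ 0.489 A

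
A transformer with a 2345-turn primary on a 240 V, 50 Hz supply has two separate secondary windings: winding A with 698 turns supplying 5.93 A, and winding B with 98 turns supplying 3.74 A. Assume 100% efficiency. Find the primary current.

I_p ≈ 1.92 A

V_A = 240 × 698/2345 = 71.437 V; V_B = 240 × 98/2345 = 10.030 V.
P_out = V_A I_A + V_B I_B = 71.437×5.93 + 10.030×3.74 = 423.62 + 37.512 = 461.13 W.
Ideal ⇒ P_in = P_out, so I_p = P_out/V_p = 461.13/240 = 1.92 A.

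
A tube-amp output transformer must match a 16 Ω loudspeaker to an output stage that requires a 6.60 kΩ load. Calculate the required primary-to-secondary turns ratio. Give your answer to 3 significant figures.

N_p/N_s ≈ 20.3

Z_p/Z_s = (N_p/N_s)², so N_p/N_s = √(6600/16) = √412 = 20.3.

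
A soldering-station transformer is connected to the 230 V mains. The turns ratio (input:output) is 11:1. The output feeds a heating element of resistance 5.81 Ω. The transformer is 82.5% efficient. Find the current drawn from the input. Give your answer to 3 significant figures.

V_out = 230 × 1/11 = 20.909 V.
I_out = V_out/R = 20.909/5.81 = 3.5988 A.
P_out = V_out I_out = 20.909 × 3.5988 = 75.248 W.
P_in = P_out/η = 75.248/0.825 = 91.210 W.
I_in = P_in/V_in = 91.210/230 = 0.397 A.

I_in ≈ 0.397 A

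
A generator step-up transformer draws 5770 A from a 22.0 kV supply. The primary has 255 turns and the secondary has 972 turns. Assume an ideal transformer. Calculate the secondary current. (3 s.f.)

I_s ≈ 1510 A

I_s/I_p = N_p/N_s, so I_s = 5770 × 255/972 = 1510 A.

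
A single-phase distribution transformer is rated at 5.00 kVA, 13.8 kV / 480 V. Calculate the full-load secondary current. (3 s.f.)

I_s = S/V_s = 5000/480 = 10.4 A.

I_s ≈ 10.4 A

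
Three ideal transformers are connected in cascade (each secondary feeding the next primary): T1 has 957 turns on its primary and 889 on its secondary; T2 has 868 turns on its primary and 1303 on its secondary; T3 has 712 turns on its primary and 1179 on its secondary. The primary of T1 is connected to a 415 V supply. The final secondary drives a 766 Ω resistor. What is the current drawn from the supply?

I_supply ≈ 2.89 A

Secondary of T1: V = 415.00 × 889/957 = 385.51 V.
Secondary of T2: V = 385.51 × 1303/868 = 578.71 V.
Secondary of T3: V = 578.71 × 1179/712 = 958.29 V.
I_load = 958.29/766 = 1.2510 A, so P_out = 958.29 × 1.2510 = 1198.8 W.
All ideal ⇒ P_in = P_out, so I_supply = 1198.8/415 = 2.89 A.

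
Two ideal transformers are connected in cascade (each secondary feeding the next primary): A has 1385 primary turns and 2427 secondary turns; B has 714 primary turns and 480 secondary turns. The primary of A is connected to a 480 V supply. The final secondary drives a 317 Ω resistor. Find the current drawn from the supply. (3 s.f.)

After A: V = 480.00 × 2427/1385 = 841.13 V.
After B: V = 841.13 × 480/714 = 565.46 V.
I_load = 565.46/317 = 1.7838 A, so P_out = 565.46 × 1.7838 = 1008.7 W.
All ideal ⇒ P_in = P_out, so I_supply = 1008.7/480 = 2.10 A.

I_supply ≈ 2.10 A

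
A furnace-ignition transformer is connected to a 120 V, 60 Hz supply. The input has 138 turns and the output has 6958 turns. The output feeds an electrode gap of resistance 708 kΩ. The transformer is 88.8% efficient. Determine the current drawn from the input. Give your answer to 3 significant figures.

I_in ≈ 0.485 A

V_out = 120 × 6958/138 = 6050.4 V.
I_out = V_out/R = 6050.4/708000 = 0.0085458 A.
P_out = V_out I_out = 6050.4 × 0.0085458 = 51.706 W.
P_in = P_out/η = 51.706/0.888 = 58.227 W.
I_in = P_in/V_in = 58.227/120 = 0.485 A.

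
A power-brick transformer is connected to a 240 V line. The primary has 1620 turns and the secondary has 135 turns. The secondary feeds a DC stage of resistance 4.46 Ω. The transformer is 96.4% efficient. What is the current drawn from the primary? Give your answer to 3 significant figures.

I_p ≈ 0.388 A

V_s = 240 × 135/1620 = 20.000 V.
I_s = V_s/R = 20.000/4.46 = 4.4843 A.
P_out = V_s I_s = 20.000 × 4.4843 = 89.686 W.
P_in = P_out/η = 89.686/0.964 = 93.035 W.
I_p = P_in/V_p = 93.035/240 = 0.388 A.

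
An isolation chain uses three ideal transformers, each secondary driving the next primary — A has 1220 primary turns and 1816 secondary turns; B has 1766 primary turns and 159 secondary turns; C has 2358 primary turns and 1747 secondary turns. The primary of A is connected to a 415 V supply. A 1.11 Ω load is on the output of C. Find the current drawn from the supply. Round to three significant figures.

I_supply ≈ 3.69 A

Secondary of A: V = 415.00 × 1816/1220 = 617.74 V.
Secondary of B: V = 617.74 × 159/1766 = 55.617 V.
Secondary of C: V = 55.617 × 1747/2358 = 41.206 V.
I_load = 41.206/1.11 = 37.122 A, so P_out = 41.206 × 37.122 = 1529.7 W.
All ideal ⇒ P_in = P_out, so I_supply = 1529.7/415 = 3.69 A.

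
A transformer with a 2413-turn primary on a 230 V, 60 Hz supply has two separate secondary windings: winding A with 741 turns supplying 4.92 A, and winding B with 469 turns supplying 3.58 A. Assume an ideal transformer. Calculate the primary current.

V_A = 230 × 741/2413 = 70.630 V; V_B = 230 × 469/2413 = 44.704 V.
P_out = V_A I_A + V_B I_B = 70.630×4.92 + 44.704×3.58 = 347.50 + 160.04 = 507.54 W.
Ideal ⇒ P_in = P_out, so I_p = P_out/V_p = 507.54/230 = 2.21 A.

I_p ≈ 2.21 A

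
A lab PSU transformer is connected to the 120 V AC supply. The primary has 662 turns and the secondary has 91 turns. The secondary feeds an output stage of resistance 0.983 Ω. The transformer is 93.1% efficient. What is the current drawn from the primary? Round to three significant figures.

I_p ≈ 2.48 A

V_s = 120 × 91/662 = 16.495 V.
I_s = V_s/R = 16.495/0.983 = 16.781 A.
P_out = V_s I_s = 16.495 × 16.781 = 276.81 W.
P_in = P_out/η = 276.81/0.931 = 297.32 W.
I_p = P_in/V_p = 297.32/120 = 2.48 A.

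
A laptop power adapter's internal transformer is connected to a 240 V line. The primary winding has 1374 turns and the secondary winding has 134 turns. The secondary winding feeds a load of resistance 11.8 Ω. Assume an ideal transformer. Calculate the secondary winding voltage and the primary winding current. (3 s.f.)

V_s ≈ 23.4 V, I_p ≈ 0.193 A

V_s = V_p × N_s/N_p = 240 × 134/1374 = 23.406 V.
I_s = V_s/R = 23.406/11.8 = 1.9836 A.
I_p = I_s × N_s/N_p = 1.9836 × 134/1374 = 0.193 A.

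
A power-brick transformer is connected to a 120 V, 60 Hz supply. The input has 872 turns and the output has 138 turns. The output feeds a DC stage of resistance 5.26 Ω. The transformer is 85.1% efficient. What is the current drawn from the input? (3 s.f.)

I_in ≈ 0.671 A

V_out = 120 × 138/872 = 18.991 V.
I_out = V_out/R = 18.991/5.26 = 3.6104 A.
P_out = V_out I_out = 18.991 × 3.6104 = 68.565 W.
P_in = P_out/η = 68.565/0.851 = 80.570 W.
I_in = P_in/V_in = 80.570/120 = 0.671 A.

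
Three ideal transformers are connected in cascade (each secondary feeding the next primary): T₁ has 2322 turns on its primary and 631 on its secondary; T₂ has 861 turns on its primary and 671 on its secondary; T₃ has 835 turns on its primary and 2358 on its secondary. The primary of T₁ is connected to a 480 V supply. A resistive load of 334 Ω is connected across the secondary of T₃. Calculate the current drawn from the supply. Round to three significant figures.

After T₁: V = 480.00 × 631/2322 = 130.44 V.
After T₂: V = 130.44 × 671/861 = 101.65 V.
After T₃: V = 101.65 × 2358/835 = 287.07 V.
I_load = 287.07/334 = 0.85949 A, so P_out = 287.07 × 0.85949 = 246.73 W.
All ideal ⇒ P_in = P_out, so I_supply = 246.73/480 = 0.514 A.

I_supply ≈ 0.514 A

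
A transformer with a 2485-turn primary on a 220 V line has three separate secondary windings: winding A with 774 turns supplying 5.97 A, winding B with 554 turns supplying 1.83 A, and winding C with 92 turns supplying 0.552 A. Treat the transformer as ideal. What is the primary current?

I_p ≈ 2.29 A

V_A = 220 × 774/2485 = 68.523 V; V_B = 220 × 554/2485 = 49.046 V; V_C = 220 × 92/2485 = 8.1449 V.
P_out = V_A I_A + V_B I_B + V_C I_C = 68.523×5.97 + 49.046×1.83 + 8.1449×0.552 = 409.08 + 89.755 + 4.4960 = 503.33 W.
Ideal ⇒ P_in = P_out, so I_p = P_out/V_p = 503.33/220 = 2.29 A.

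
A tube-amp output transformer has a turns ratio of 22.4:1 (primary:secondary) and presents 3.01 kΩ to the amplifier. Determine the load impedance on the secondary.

Z_s ≈ 6.00 Ω

Z_s = Z_p/(N_p/N_s)² = 3010/22.4² = 6.00 Ω.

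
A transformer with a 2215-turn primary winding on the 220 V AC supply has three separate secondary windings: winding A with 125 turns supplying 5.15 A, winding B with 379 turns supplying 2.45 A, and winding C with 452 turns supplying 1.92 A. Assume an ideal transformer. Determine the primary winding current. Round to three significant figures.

V_A = 220 × 125/2215 = 12.415 V; V_B = 220 × 379/2215 = 37.643 V; V_C = 220 × 452/2215 = 44.894 V.
P_out = V_A I_A + V_B I_B + V_C I_C = 12.415×5.15 + 37.643×2.45 + 44.894×1.92 = 63.939 + 92.226 + 86.196 = 242.36 W.
Ideal ⇒ P_in = P_out, so I_p = P_out/V_p = 242.36/220 = 1.10 A.

I_p ≈ 1.10 A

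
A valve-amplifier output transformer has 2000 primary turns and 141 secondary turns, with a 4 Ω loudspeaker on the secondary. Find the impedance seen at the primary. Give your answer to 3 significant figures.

Z_p = (N_p/N_s)² × Z_s = (2000/141)² × 4 = 805 Ω.

Z_p ≈ 805 Ω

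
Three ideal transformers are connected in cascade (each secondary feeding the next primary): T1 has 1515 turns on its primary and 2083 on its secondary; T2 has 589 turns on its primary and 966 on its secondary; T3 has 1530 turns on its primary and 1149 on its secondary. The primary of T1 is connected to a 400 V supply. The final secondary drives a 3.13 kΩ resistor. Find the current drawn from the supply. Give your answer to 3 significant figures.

Secondary of T1: V = 400.00 × 2083/1515 = 549.97 V.
Secondary of T2: V = 549.97 × 966/589 = 901.98 V.
Secondary of T3: V = 901.98 × 1149/1530 = 677.37 V.
I_load = 677.37/3130 = 0.21641 A, so P_out = 677.37 × 0.21641 = 146.59 W.
All ideal ⇒ P_in = P_out, so I_supply = 146.59/400 = 0.366 A.

I_supply ≈ 0.366 A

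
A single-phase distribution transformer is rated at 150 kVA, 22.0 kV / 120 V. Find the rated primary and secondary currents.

I_p ≈ 6.82 A, I_s ≈ 1250 A

I_p = S/V_p = 150000/22000 = 6.82 A.
I_s = S/V_s = 150000/120 = 1250 A.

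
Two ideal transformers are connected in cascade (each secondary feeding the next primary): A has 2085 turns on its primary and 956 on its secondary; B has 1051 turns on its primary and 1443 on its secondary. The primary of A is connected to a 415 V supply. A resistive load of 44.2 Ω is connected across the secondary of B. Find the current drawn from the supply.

Secondary of A: V = 415.00 × 956/2085 = 190.28 V.
Secondary of B: V = 190.28 × 1443/1051 = 261.25 V.
I_load = 261.25/44.2 = 5.9107 A, so P_out = 261.25 × 5.9107 = 1544.2 W.
All ideal ⇒ P_in = P_out, so I_supply = 1544.2/415 = 3.72 A.

I_supply ≈ 3.72 A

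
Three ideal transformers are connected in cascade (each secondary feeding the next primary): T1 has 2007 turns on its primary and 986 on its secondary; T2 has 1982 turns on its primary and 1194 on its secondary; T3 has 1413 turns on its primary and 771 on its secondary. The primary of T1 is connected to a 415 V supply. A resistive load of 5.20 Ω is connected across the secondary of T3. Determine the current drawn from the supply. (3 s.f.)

Secondary of T1: V = 415.00 × 986/2007 = 203.88 V.
Secondary of T2: V = 203.88 × 1194/1982 = 122.82 V.
Secondary of T3: V = 122.82 × 771/1413 = 67.018 V.
I_load = 67.018/5.20 = 12.888 A, so P_out = 67.018 × 12.888 = 863.73 W.
All ideal ⇒ P_in = P_out, so I_supply = 863.73/415 = 2.08 A.

I_supply ≈ 2.08 A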